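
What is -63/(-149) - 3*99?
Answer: -44190/149 ≈ -296.58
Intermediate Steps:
-63/(-149) - 3*99 = -63*(-1/149) - 297 = 63/149 - 297 = -44190/149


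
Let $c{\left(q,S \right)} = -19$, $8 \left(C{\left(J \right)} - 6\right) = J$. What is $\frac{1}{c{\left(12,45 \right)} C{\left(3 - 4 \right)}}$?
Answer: $- \frac{8}{893} \approx -0.0089586$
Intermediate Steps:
$C{\left(J \right)} = 6 + \frac{J}{8}$
$\frac{1}{c{\left(12,45 \right)} C{\left(3 - 4 \right)}} = \frac{1}{\left(-19\right) \left(6 + \frac{3 - 4}{8}\right)} = \frac{1}{\left(-19\right) \left(6 + \frac{1}{8} \left(-1\right)\right)} = \frac{1}{\left(-19\right) \left(6 - \frac{1}{8}\right)} = \frac{1}{\left(-19\right) \frac{47}{8}} = \frac{1}{- \frac{893}{8}} = - \frac{8}{893}$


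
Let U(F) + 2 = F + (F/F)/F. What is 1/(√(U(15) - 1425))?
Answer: -I*√317685/21179 ≈ -0.026613*I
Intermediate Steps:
U(F) = -2 + F + 1/F (U(F) = -2 + (F + (F/F)/F) = -2 + (F + 1/F) = -2 + F + 1/F)
1/(√(U(15) - 1425)) = 1/(√((-2 + 15 + 1/15) - 1425)) = 1/(√(196/15 - 1425)) = 1/(√(-21179/15)) = 1/(I*√317685/15) = -I*√317685/21179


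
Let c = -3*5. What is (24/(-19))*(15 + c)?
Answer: 0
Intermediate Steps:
c = -15
(24/(-19))*(15 + c) = (24/(-19))*(15 - 15) = (24*(-1/19))*0 = -24/19*0 = 0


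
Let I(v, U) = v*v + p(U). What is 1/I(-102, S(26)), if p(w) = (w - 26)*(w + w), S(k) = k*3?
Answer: 1/18516 ≈ 5.4007e-5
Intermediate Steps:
S(k) = 3*k
p(w) = 2*w*(-26 + w) (p(w) = (-26 + w)*(2*w) = 2*w*(-26 + w))
I(v, U) = v² + 2*U*(-26 + U) (I(v, U) = v*v + 2*U*(-26 + U) = v² + 2*U*(-26 + U))
1/I(-102, S(26)) = 1/((-102)² + 2*(3*26)*(-26 + 3*26)) = 1/(10404 + 2*78*(-26 + 78)) = 1/(10404 + 2*78*52) = 1/(10404 + 8112) = 1/18516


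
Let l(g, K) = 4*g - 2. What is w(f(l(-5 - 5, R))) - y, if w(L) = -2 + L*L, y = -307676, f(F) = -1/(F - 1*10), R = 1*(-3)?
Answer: 831950497/2704 ≈ 3.0767e+5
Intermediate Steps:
R = -3
l(g, K) = -2 + 4*g
f(F) = -1/(-10 + F) (f(F) = -1/(F - 10) = -1/(-10 + F))
w(L) = -2 + L**2
w(f(l(-5 - 5, R))) - y = (-2 + (-1/(-10 + (-2 + 4*(-5 - 5))))**2) - 1*(-307676) = (-2 + (-1/(-10 + (-2 + 4*(-10))))**2) + 307676 = (-2 + (-1/(-10 + (-2 - 40)))**2) + 307676 = (-2 + (-1/(-10 - 42))**2) + 307676 = (-2 + (-1/(-52))**2) + 307676 = (-2 + (-1*(-1/52))**2) + 307676 = (-2 + (1/52)**2) + 307676 = (-2 + 1/2704) + 307676 = -5407/2704 + 307676 = 831950497/2704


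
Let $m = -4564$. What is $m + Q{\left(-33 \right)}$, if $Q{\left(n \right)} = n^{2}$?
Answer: $-3475$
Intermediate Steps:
$m + Q{\left(-33 \right)} = -4564 + \left(-33\right)^{2} = -4564 + 1089 = -3475$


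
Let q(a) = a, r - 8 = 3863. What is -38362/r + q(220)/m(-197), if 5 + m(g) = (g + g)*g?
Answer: -2976538286/300439923 ≈ -9.9073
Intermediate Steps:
m(g) = -5 + 2*g**2 (m(g) = -5 + (g + g)*g = -5 + (2*g)*g = -5 + 2*g**2)
r = 3871 (r = 8 + 3863 = 3871)
-38362/r + q(220)/m(-197) = -38362/3871 + 220/(-5 + 2*(-197)**2) = -38362*1/3871 + 220/(-5 + 2*38809) = -38362/3871 + 220/(-5 + 77618) = -38362/3871 + 220/77613 = -2976538286/300439923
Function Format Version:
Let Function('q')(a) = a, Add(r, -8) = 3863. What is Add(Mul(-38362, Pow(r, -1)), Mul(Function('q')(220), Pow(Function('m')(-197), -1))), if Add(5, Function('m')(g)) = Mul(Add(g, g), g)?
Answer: Rational(-2976538286, 300439923) ≈ -9.9073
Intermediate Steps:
Function('m')(g) = Add(-5, Mul(2, Pow(g, 2))) (Function('m')(g) = Add(-5, Mul(Add(g, g), g)) = Add(-5, Mul(Mul(2, g), g)) = Add(-5, Mul(2, Pow(g, 2))))
r = 3871 (r = Add(8, 3863) = 3871)
Add(Mul(-38362, Pow(r, -1)), Mul(Function('q')(220), Pow(Function('m')(-197), -1))) = Add(Mul(-38362, Pow(3871, -1)), Mul(220, Pow(Add(-5, Mul(2, Pow(-197, 2))), -1))) = Add(Mul(-38362, Rational(1, 3871)), Mul(220, Pow(Add(-5, Mul(2, 38809)), -1))) = Add(Rational(-38362, 3871), Mul(220, Pow(Add(-5, 77618), -1))) = Add(Rational(-38362, 3871), Mul(220, Pow(77613, -1))) = Add(Rational(-38362, 3871), Mul(220, Rational(1, 77613))) = Add(Rational(-38362, 3871), Rational(220, 77613)) = Rational(-2976538286, 300439923)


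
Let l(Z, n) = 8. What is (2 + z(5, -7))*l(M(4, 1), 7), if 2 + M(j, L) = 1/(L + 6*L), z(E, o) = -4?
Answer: -16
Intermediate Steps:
M(j, L) = -2 + 1/(7*L) (M(j, L) = -2 + 1/(L + 6*L) = -2 + 1/(7*L))
(2 + z(5, -7))*l(M(4, 1), 7) = (2 - 4)*8 = -2*8 = -16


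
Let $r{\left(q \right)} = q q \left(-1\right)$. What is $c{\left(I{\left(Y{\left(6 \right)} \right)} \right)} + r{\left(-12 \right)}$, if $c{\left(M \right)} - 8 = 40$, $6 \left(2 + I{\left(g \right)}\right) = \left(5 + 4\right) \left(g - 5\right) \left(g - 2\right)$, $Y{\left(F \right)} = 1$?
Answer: $-96$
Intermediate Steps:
$I{\left(g \right)} = -2 + \frac{3 \left(-5 + g\right) \left(-2 + g\right)}{2}$ ($I{\left(g \right)} = -2 + \frac{\left(5 + 4\right) \left(g - 5\right) \left(g - 2\right)}{6} = -2 + \frac{9 \left(-5 + g\right) \left(-2 + g\right)}{6} = -2 + \frac{3 \left(-5 + g\right) \left(-2 + g\right)}{2}$)
$c{\left(M \right)} = 48$ ($c{\left(M \right)} = 8 + 40 = 48$)
$r{\left(q \right)} = - q^{2}$ ($r{\left(q \right)} = q^{2} \left(-1\right) = - q^{2}$)
$c{\left(I{\left(Y{\left(6 \right)} \right)} \right)} + r{\left(-12 \right)} = 48 - \left(-12\right)^{2} = 48 - 144 = -96$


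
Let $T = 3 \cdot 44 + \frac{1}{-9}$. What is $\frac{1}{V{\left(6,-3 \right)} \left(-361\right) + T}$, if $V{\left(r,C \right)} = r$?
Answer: $- \frac{9}{18307} \approx -0.00049162$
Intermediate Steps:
$T = \frac{1187}{9}$ ($T = 132 - \frac{1}{9} = \frac{1187}{9} \approx 131.89$)
$\frac{1}{V{\left(6,-3 \right)} \left(-361\right) + T} = \frac{1}{6 \left(-361\right) + \frac{1187}{9}} = \frac{1}{-2166 + \frac{1187}{9}} = \frac{1}{- \frac{18307}{9}} = - \frac{9}{18307}$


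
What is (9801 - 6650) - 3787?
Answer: -636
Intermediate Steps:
(9801 - 6650) - 3787 = 3151 - 3787 = -636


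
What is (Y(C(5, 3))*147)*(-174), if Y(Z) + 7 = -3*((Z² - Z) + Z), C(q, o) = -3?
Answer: 869652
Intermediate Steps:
Y(Z) = -7 - 3*Z² (Y(Z) = -7 - 3*((Z² - Z) + Z) = -7 - 3*Z²)
(Y(C(5, 3))*147)*(-174) = ((-7 - 3*(-3)²)*147)*(-174) = ((-7 - 3*9)*147)*(-174) = ((-7 - 27)*147)*(-174) = -34*147*(-174) = -4998*(-174) = 869652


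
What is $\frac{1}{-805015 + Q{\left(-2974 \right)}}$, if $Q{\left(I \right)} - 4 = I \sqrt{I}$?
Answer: $\frac{i}{- 805011 i + 2974 \sqrt{2974}} \approx -1.1938 \cdot 10^{-6} + 2.4051 \cdot 10^{-7} i$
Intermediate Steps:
$Q{\left(I \right)} = 4 + I^{\frac{3}{2}}$ ($Q{\left(I \right)} = 4 + I \sqrt{I} = 4 + I^{\frac{3}{2}}$)
$\frac{1}{-805015 + Q{\left(-2974 \right)}} = \frac{1}{-805015 + \left(4 + \left(-2974\right)^{\frac{3}{2}}\right)} = \frac{1}{-805015 + \left(4 - 2974 i \sqrt{2974}\right)} = \frac{1}{-805011 - 2974 i \sqrt{2974}}$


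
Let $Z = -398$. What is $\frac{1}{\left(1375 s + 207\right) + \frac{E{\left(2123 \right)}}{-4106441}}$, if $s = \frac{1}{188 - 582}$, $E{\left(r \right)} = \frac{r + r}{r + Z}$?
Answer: $\frac{2790942625650}{567985157089751} \approx 0.0049138$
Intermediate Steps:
$E{\left(r \right)} = \frac{2 r}{-398 + r}$ ($E{\left(r \right)} = \frac{r + r}{r - 398} = \frac{2 r}{-398 + r}$)
$s = - \frac{1}{394}$ ($s = \frac{1}{-394} = - \frac{1}{394} \approx -0.0025381$)
$\frac{1}{\left(1375 s + 207\right) + \frac{E{\left(2123 \right)}}{-4106441}} = \frac{1}{\left(1375 \left(- \frac{1}{394}\right) + 207\right) + \frac{2 \cdot 2123 \frac{1}{-398 + 2123}}{-4106441}} = \frac{1}{\left(- \frac{1375}{394} + 207\right) + 2 \cdot 2123 \cdot \frac{1}{1725} \left(- \frac{1}{4106441}\right)} = \frac{1}{\frac{80183}{394} + 2 \cdot 2123 \cdot \frac{1}{1725} \left(- \frac{1}{4106441}\right)} = \frac{1}{\frac{80183}{394} + \frac{4246}{1725} \left(- \frac{1}{4106441}\right)} = \frac{1}{\frac{80183}{394} - \frac{4246}{7083610725}} = \frac{1}{\frac{567985157089751}{2790942625650}} = \frac{2790942625650}{567985157089751}$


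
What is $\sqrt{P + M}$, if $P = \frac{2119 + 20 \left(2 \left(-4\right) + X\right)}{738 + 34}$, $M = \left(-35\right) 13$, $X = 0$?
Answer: $\frac{i \sqrt{67415093}}{386} \approx 21.271 i$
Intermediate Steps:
$M = -455$
$P = \frac{1959}{772}$ ($P = \frac{2119 + 20 \left(2 \left(-4\right) + 0\right)}{738 + 34} = \frac{2119 + 20 \left(-8 + 0\right)}{772} = \left(2119 + 20 \left(-8\right)\right) \frac{1}{772} = \left(2119 - 160\right) \frac{1}{772} = 1959 \cdot \frac{1}{772} = \frac{1959}{772} \approx 2.5376$)
$\sqrt{P + M} = \sqrt{\frac{1959}{772} - 455} = \sqrt{- \frac{349301}{772}} = \frac{i \sqrt{67415093}}{386}$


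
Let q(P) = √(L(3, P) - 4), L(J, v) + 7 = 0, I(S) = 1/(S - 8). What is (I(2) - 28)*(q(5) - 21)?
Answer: 1183/2 - 169*I*√11/6 ≈ 591.5 - 93.418*I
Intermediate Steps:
I(S) = 1/(-8 + S)
L(J, v) = -7 (L(J, v) = -7 + 0 = -7)
q(P) = I*√11 (q(P) = √(-7 - 4) = √(-11) = I*√11)
(I(2) - 28)*(q(5) - 21) = (1/(-8 + 2) - 28)*(I*√11 - 21) = (1/(-6) - 28)*(-21 + I*√11) = (-⅙ - 28)*(-21 + I*√11) = -169*(-21 + I*√11)/6 = 1183/2 - 169*I*√11/6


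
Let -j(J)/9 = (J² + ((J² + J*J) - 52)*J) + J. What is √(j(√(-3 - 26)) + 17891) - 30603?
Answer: -30603 + √(18152 + 981*I*√29) ≈ -30467.0 + 19.405*I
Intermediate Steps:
j(J) = -9*J - 9*J² - 9*J*(-52 + 2*J²) (j(J) = -9*((J² + ((J² + J*J) - 52)*J) + J) = -9*((J² + ((J² + J²) - 52)*J) + J) = -9*((J² + (2*J² - 52)*J) + J) = -9*((J² + (-52 + 2*J²)*J) + J) = -9*((J² + J*(-52 + 2*J²)) + J) = -9*(J + J² + J*(-52 + 2*J²)) = -9*J - 9*J² - 9*J*(-52 + 2*J²))
√(j(√(-3 - 26)) + 17891) - 30603 = √(9*√(-3 - 26)*(51 - √(-3 - 26) - 2*(√(-3 - 26))²) + 17891) - 30603 = √(9*√(-29)*(51 - √(-29) - 2*(√(-29))²) + 17891) - 30603 = √(9*(I*√29)*(51 - I*√29 - 2*(I*√29)²) + 17891) - 30603 = √(9*(I*√29)*(51 - I*√29 - 2*(-29)) + 17891) - 30603 = √(9*(I*√29)*(51 - I*√29 + 58) + 17891) - 30603 = √(9*(I*√29)*(109 - I*√29) + 17891) - 30603 = √(9*I*√29*(109 - I*√29) + 17891) - 30603 = √(17891 + 9*I*√29*(109 - I*√29)) - 30603 = -30603 + √(17891 + 9*I*√29*(109 - I*√29))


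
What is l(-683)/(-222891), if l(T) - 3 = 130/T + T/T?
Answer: -2602/152234553 ≈ -1.7092e-5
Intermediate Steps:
l(T) = 4 + 130/T (l(T) = 3 + (130/T + T/T) = 3 + (130/T + 1) = 3 + (1 + 130/T) = 4 + 130/T)
l(-683)/(-222891) = (4 + 130/(-683))/(-222891) = (4 + 130*(-1/683))*(-1/222891) = (4 - 130/683)*(-1/222891) = (2602/683)*(-1/222891) = -2602/152234553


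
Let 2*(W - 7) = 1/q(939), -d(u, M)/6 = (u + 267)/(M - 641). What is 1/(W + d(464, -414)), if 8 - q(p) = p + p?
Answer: 789140/8804497 ≈ 0.089629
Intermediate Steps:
q(p) = 8 - 2*p (q(p) = 8 - (p + p) = 8 - 2*p)
d(u, M) = -6*(267 + u)/(-641 + M) (d(u, M) = -6*(u + 267)/(M - 641) = -6*(267 + u)/(-641 + M))
W = 26179/3740 (W = 7 + 1/(2*(8 - 2*939)) = 7 + 1/(2*(8 - 1878)) = 7 + (1/2)/(-1870) = 7 + (1/2)*(-1/1870) = 7 - 1/3740 = 26179/3740 ≈ 6.9997)
1/(W + d(464, -414)) = 1/(26179/3740 + 6*(-267 - 1*464)/(-641 - 414)) = 1/(26179/3740 + 6*(-267 - 464)/(-1055)) = 1/(26179/3740 + 6*(-1/1055)*(-731)) = 1/(26179/3740 + 4386/1055) = 1/(8804497/789140) = 789140/8804497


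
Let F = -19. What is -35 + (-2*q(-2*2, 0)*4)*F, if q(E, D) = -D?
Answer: -35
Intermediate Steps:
-35 + (-2*q(-2*2, 0)*4)*F = -35 + (-(-2)*0*4)*(-19) = -35 + (-2*0*4)*(-19) = -35 + (0*4)*(-19) = -35 + 0*(-19) = -35 + 0 = -35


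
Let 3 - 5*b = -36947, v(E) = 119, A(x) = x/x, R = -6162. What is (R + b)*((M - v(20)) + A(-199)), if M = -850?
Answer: -1188704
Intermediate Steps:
A(x) = 1
b = 7390 (b = ⅗ - ⅕*(-36947) = ⅗ + 36947/5 = 7390)
(R + b)*((M - v(20)) + A(-199)) = (-6162 + 7390)*((-850 - 1*119) + 1) = 1228*((-850 - 119) + 1) = 1228*(-969 + 1) = 1228*(-968) = -1188704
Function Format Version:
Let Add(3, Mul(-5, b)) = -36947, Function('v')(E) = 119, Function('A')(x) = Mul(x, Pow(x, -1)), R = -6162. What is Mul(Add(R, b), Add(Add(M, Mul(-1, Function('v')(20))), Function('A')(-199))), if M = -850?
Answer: -1188704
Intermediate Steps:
Function('A')(x) = 1
b = 7390 (b = Add(Rational(3, 5), Mul(Rational(-1, 5), -36947)) = Add(Rational(3, 5), Rational(36947, 5)) = 7390)
Mul(Add(R, b), Add(Add(M, Mul(-1, Function('v')(20))), Function('A')(-199))) = Mul(Add(-6162, 7390), Add(Add(-850, Mul(-1, 119)), 1)) = Mul(1228, Add(Add(-850, -119), 1)) = Mul(1228, Add(-969, 1)) = Mul(1228, -968) = -1188704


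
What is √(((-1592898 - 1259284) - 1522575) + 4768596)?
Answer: √393839 ≈ 627.57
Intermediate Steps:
√(((-1592898 - 1259284) - 1522575) + 4768596) = √((-2852182 - 1522575) + 4768596) = √(-4374757 + 4768596) = √393839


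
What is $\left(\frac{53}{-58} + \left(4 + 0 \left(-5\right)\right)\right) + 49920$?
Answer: $\frac{2895539}{58} \approx 49923.0$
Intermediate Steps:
$\left(\frac{53}{-58} + \left(4 + 0 \left(-5\right)\right)\right) + 49920 = \left(53 \left(- \frac{1}{58}\right) + \left(4 + 0\right)\right) + 49920 = \left(- \frac{53}{58} + 4\right) + 49920 = \frac{179}{58} + 49920 = \frac{2895539}{58}$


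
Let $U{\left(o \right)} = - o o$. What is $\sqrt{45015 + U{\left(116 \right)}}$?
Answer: $\sqrt{31559} \approx 177.65$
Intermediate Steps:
$U{\left(o \right)} = - o^{2}$
$\sqrt{45015 + U{\left(116 \right)}} = \sqrt{45015 - 116^{2}} = \sqrt{45015 - 13456} = \sqrt{31559}$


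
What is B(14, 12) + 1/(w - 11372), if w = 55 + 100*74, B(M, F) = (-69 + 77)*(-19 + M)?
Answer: -156681/3917 ≈ -40.000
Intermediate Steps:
B(M, F) = -152 + 8*M (B(M, F) = 8*(-19 + M) = -152 + 8*M)
w = 7455 (w = 55 + 7400 = 7455)
B(14, 12) + 1/(w - 11372) = (-152 + 8*14) + 1/(7455 - 11372) = (-152 + 112) + 1/(-3917) = -40 - 1/3917 = -156681/3917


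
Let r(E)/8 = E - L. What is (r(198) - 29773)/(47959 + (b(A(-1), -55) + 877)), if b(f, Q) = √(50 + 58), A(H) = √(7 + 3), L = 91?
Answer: -353047653/596238697 + 86751*√3/1192477394 ≈ -0.59200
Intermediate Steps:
A(H) = √10
b(f, Q) = 6*√3 (b(f, Q) = √108 = 6*√3)
r(E) = -728 + 8*E (r(E) = 8*(E - 1*91) = 8*(E - 91) = 8*(-91 + E) = -728 + 8*E)
(r(198) - 29773)/(47959 + (b(A(-1), -55) + 877)) = ((-728 + 8*198) - 29773)/(47959 + (6*√3 + 877)) = ((-728 + 1584) - 29773)/(47959 + (877 + 6*√3)) = (856 - 29773)/(48836 + 6*√3) = -28917/(48836 + 6*√3)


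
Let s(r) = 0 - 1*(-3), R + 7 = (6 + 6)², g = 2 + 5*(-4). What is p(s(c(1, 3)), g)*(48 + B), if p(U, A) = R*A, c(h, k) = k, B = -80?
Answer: 78912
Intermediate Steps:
g = -18 (g = 2 - 20 = -18)
R = 137 (R = -7 + (6 + 6)² = -7 + 12² = -7 + 144 = 137)
s(r) = 3 (s(r) = 0 + 3 = 3)
p(U, A) = 137*A
p(s(c(1, 3)), g)*(48 + B) = (137*(-18))*(48 - 80) = -2466*(-32) = 78912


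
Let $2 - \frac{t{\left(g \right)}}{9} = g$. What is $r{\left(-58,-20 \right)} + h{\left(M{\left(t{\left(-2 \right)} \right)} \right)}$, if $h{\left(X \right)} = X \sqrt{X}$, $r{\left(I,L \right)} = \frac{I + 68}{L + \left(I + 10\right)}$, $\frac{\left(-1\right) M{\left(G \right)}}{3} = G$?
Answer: $- \frac{5}{34} - 648 i \sqrt{3} \approx -0.14706 - 1122.4 i$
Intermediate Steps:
$t{\left(g \right)} = 18 - 9 g$
$M{\left(G \right)} = - 3 G$
$r{\left(I,L \right)} = \frac{68 + I}{10 + I + L}$ ($r{\left(I,L \right)} = \frac{68 + I}{L + \left(10 + I\right)} = \frac{68 + I}{10 + I + L}$)
$h{\left(X \right)} = X^{\frac{3}{2}}$
$r{\left(-58,-20 \right)} + h{\left(M{\left(t{\left(-2 \right)} \right)} \right)} = \frac{68 - 58}{10 - 58 - 20} + \left(- 3 \left(18 - -18\right)\right)^{\frac{3}{2}} = \frac{1}{-68} \cdot 10 + \left(- 3 \left(18 + 18\right)\right)^{\frac{3}{2}} = \left(- \frac{1}{68}\right) 10 + \left(\left(-3\right) 36\right)^{\frac{3}{2}} = - \frac{5}{34} + \left(-108\right)^{\frac{3}{2}} = - \frac{5}{34} - 648 i \sqrt{3}$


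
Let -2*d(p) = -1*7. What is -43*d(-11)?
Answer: -301/2 ≈ -150.50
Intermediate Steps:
d(p) = 7/2 (d(p) = -(-1)*7/2 = -½*(-7) = 7/2)
-43*d(-11) = -43*7/2 = -301/2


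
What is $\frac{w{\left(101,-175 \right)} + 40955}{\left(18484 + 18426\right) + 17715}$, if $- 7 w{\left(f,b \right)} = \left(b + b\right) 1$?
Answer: $\frac{8201}{10925} \approx 0.75066$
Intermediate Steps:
$w{\left(f,b \right)} = - \frac{2 b}{7}$ ($w{\left(f,b \right)} = - \frac{\left(b + b\right) 1}{7} = - \frac{2 b 1}{7} = - \frac{2 b}{7}$)
$\frac{w{\left(101,-175 \right)} + 40955}{\left(18484 + 18426\right) + 17715} = \frac{\left(- \frac{2}{7}\right) \left(-175\right) + 40955}{\left(18484 + 18426\right) + 17715} = \frac{50 + 40955}{36910 + 17715} = \frac{41005}{54625} = 41005 \cdot \frac{1}{54625} = \frac{8201}{10925}$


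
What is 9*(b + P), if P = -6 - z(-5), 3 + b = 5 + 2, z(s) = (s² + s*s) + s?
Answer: -423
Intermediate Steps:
z(s) = s + 2*s² (z(s) = (s² + s²) + s = 2*s² + s = s + 2*s²)
b = 4 (b = -3 + (5 + 2) = -3 + 7 = 4)
P = -51 (P = -6 - (-5)*(1 + 2*(-5)) = -6 - (-5)*(1 - 10) = -6 - (-5)*(-9) = -6 - 1*45 = -6 - 45 = -51)
9*(b + P) = 9*(4 - 51) = 9*(-47) = -423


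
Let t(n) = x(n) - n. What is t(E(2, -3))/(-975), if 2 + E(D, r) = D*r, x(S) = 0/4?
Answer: -8/975 ≈ -0.0082051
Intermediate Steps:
x(S) = 0 (x(S) = 0*(¼) = 0)
E(D, r) = -2 + D*r
t(n) = -n (t(n) = 0 - n = -n)
t(E(2, -3))/(-975) = -(-2 + 2*(-3))/(-975) = -(-2 - 6)*(-1/975) = -1*(-8)*(-1/975) = 8*(-1/975) = -8/975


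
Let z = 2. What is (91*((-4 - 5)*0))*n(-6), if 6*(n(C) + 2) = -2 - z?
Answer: 0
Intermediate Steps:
n(C) = -8/3 (n(C) = -2 + (-2 - 1*2)/6 = -2 + (-2 - 2)/6 = -2 + (⅙)*(-4) = -2 - ⅔ = -8/3)
(91*((-4 - 5)*0))*n(-6) = (91*((-4 - 5)*0))*(-8/3) = (91*(-9*0))*(-8/3) = (91*0)*(-8/3) = 0*(-8/3) = 0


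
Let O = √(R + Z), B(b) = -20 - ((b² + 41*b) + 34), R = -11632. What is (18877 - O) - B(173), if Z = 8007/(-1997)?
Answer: 55953 - I*√46404510667/1997 ≈ 55953.0 - 107.87*I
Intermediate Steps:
Z = -8007/1997 (Z = 8007*(-1/1997) = -8007/1997 ≈ -4.0095)
B(b) = -54 - b² - 41*b (B(b) = -20 - (34 + b² + 41*b) = -20 + (-34 - b² - 41*b) = -54 - b² - 41*b)
O = I*√46404510667/1997 (O = √(-11632 - 8007/1997) = √(-23237111/1997) = I*√46404510667/1997 ≈ 107.87*I)
(18877 - O) - B(173) = (18877 - I*√46404510667/1997) - (-54 - 1*173² - 41*173) = (18877 - I*√46404510667/1997) - (-54 - 1*29929 - 7093) = (18877 - I*√46404510667/1997) - (-54 - 29929 - 7093) = (18877 - I*√46404510667/1997) - 1*(-37076) = (18877 - I*√46404510667/1997) + 37076 = 55953 - I*√46404510667/1997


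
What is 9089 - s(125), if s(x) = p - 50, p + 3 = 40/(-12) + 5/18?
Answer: 164611/18 ≈ 9145.1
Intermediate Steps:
p = -109/18 (p = -3 + (40/(-12) + 5/18) = -3 + (40*(-1/12) + 5*(1/18)) = -3 + (-10/3 + 5/18) = -3 - 55/18 = -109/18 ≈ -6.0556)
s(x) = -1009/18 (s(x) = -109/18 - 50 = -1009/18)
9089 - s(125) = 9089 - 1*(-1009/18) = 9089 + 1009/18 = 164611/18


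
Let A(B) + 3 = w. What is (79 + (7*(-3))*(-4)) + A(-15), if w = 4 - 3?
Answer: 161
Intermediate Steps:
w = 1
A(B) = -2 (A(B) = -3 + 1 = -2)
(79 + (7*(-3))*(-4)) + A(-15) = (79 + (7*(-3))*(-4)) - 2 = (79 - 21*(-4)) - 2 = (79 + 84) - 2 = 163 - 2 = 161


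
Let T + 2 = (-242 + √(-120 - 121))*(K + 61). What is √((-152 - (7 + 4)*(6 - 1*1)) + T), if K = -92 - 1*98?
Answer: √(31009 - 129*I*√241) ≈ 176.19 - 5.6833*I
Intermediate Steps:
K = -190 (K = -92 - 98 = -190)
T = 31216 - 129*I*√241 (T = -2 + (-242 + √(-120 - 121))*(-190 + 61) = -2 + (-242 + √(-241))*(-129) = -2 + (-242 + I*√241)*(-129) = -2 + (31218 - 129*I*√241) = 31216 - 129*I*√241 ≈ 31216.0 - 2002.6*I)
√((-152 - (7 + 4)*(6 - 1*1)) + T) = √((-152 - (7 + 4)*(6 - 1*1)) + (31216 - 129*I*√241)) = √((-152 - 11*(6 - 1)) + (31216 - 129*I*√241)) = √((-152 - 11*5) + (31216 - 129*I*√241)) = √((-152 - 1*55) + (31216 - 129*I*√241)) = √((-152 - 55) + (31216 - 129*I*√241)) = √(-207 + (31216 - 129*I*√241)) = √(31009 - 129*I*√241)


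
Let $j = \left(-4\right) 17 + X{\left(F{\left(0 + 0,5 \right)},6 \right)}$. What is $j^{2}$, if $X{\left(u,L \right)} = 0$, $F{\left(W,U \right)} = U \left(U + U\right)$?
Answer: $4624$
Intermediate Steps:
$F{\left(W,U \right)} = 2 U^{2}$ ($F{\left(W,U \right)} = U 2 U = 2 U^{2}$)
$j = -68$ ($j = \left(-4\right) 17 + 0 = -68 + 0 = -68$)
$j^{2} = \left(-68\right)^{2} = 4624$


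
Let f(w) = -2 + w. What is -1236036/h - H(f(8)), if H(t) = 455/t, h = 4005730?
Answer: -915011683/12017190 ≈ -76.142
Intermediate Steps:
-1236036/h - H(f(8)) = -1236036/4005730 - 455/(-2 + 8) = -1236036*1/4005730 - 455/6 = -618018/2002865 - 455/6 = -915011683/12017190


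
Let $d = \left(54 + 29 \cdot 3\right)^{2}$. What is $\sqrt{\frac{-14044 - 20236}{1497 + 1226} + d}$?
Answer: $\frac{\sqrt{147318882809}}{2723} \approx 140.96$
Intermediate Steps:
$d = 19881$ ($d = \left(54 + 87\right)^{2} = 141^{2} = 19881$)
$\sqrt{\frac{-14044 - 20236}{1497 + 1226} + d} = \sqrt{\frac{-14044 - 20236}{1497 + 1226} + 19881} = \sqrt{- \frac{34280}{2723} + 19881} = \sqrt{\frac{54101683}{2723}} = \frac{\sqrt{147318882809}}{2723}$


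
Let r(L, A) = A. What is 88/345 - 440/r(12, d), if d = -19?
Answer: 153472/6555 ≈ 23.413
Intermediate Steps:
88/345 - 440/r(12, d) = 88/345 - 440/(-19) = 88*(1/345) - 440*(-1/19) = 88/345 + 440/19 = 153472/6555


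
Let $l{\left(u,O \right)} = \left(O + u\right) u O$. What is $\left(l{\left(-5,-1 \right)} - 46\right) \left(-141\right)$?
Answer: $10716$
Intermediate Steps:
$l{\left(u,O \right)} = O u \left(O + u\right)$ ($l{\left(u,O \right)} = \left(O + u\right) O u = O u \left(O + u\right)$)
$\left(l{\left(-5,-1 \right)} - 46\right) \left(-141\right) = \left(\left(-1\right) \left(-5\right) \left(-1 - 5\right) - 46\right) \left(-141\right) = \left(\left(-1\right) \left(-5\right) \left(-6\right) - 46\right) \left(-141\right) = \left(-30 - 46\right) \left(-141\right) = \left(-76\right) \left(-141\right) = 10716$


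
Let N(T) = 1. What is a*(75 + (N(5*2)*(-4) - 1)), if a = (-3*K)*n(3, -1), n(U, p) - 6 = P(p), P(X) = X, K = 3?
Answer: -3150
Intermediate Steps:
n(U, p) = 6 + p
a = -45 (a = (-3*3)*(6 - 1) = -9*5 = -45)
a*(75 + (N(5*2)*(-4) - 1)) = -45*(75 + (1*(-4) - 1)) = -45*(75 + (-4 - 1)) = -45*(75 - 5) = -45*70 = -3150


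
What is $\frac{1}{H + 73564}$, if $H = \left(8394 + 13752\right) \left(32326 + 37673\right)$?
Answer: $\frac{1}{1550271418} \approx 6.4505 \cdot 10^{-10}$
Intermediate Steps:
$H = 1550197854$ ($H = 22146 \cdot 69999 = 1550197854$)
$\frac{1}{H + 73564} = \frac{1}{1550197854 + 73564} = \frac{1}{1550271418}$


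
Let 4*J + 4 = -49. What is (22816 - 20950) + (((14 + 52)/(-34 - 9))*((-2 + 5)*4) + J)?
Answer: 315505/172 ≈ 1834.3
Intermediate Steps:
J = -53/4 (J = -1 + (1/4)*(-49) = -1 - 49/4 = -53/4 ≈ -13.250)
(22816 - 20950) + (((14 + 52)/(-34 - 9))*((-2 + 5)*4) + J) = (22816 - 20950) + (((14 + 52)/(-34 - 9))*((-2 + 5)*4) - 53/4) = 1866 + ((66/(-43))*(3*4) - 53/4) = 1866 + ((66*(-1/43))*12 - 53/4) = 1866 + (-66/43*12 - 53/4) = 1866 + (-792/43 - 53/4) = 1866 - 5447/172 = 315505/172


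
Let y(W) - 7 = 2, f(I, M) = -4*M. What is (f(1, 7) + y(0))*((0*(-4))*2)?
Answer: 0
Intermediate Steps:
y(W) = 9 (y(W) = 7 + 2 = 9)
(f(1, 7) + y(0))*((0*(-4))*2) = (-4*7 + 9)*((0*(-4))*2) = (-28 + 9)*(0*2) = -19*0 = 0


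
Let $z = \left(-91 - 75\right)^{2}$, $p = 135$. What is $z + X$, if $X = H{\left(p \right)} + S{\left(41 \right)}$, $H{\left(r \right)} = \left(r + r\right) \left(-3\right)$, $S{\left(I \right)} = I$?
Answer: $26787$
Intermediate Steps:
$H{\left(r \right)} = - 6 r$ ($H{\left(r \right)} = 2 r \left(-3\right) = - 6 r$)
$X = -769$ ($X = \left(-6\right) 135 + 41 = -810 + 41 = -769$)
$z = 27556$ ($z = \left(-166\right)^{2} = 27556$)
$z + X = 27556 - 769 = 26787$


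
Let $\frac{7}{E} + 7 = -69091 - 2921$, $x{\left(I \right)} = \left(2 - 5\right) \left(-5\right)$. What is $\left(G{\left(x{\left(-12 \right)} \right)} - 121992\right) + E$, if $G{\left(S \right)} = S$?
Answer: $- \frac{8784661570}{72019} \approx -1.2198 \cdot 10^{5}$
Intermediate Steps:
$x{\left(I \right)} = 15$ ($x{\left(I \right)} = \left(2 - 5\right) \left(-5\right) = \left(-3\right) \left(-5\right) = 15$)
$E = - \frac{7}{72019}$ ($E = \frac{7}{-7 - 72012} = \frac{7}{-72019} = 7 \left(- \frac{1}{72019}\right) = - \frac{7}{72019} \approx -9.7197 \cdot 10^{-5}$)
$\left(G{\left(x{\left(-12 \right)} \right)} - 121992\right) + E = \left(15 - 121992\right) - \frac{7}{72019} = -121977 - \frac{7}{72019} = - \frac{8784661570}{72019}$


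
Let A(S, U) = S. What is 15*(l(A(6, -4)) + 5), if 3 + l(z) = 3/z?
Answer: 75/2 ≈ 37.500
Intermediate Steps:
l(z) = -3 + 3/z
15*(l(A(6, -4)) + 5) = 15*((-3 + 3/6) + 5) = 15*((-3 + 3*(⅙)) + 5) = 15*((-3 + ½) + 5) = 15*(-5/2 + 5) = 15*(5/2) = 75/2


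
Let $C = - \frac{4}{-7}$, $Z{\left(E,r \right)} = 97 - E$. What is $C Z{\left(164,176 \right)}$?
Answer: $- \frac{268}{7} \approx -38.286$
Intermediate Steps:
$C = \frac{4}{7}$ ($C = \left(-4\right) \left(- \frac{1}{7}\right) = \frac{4}{7} \approx 0.57143$)
$C Z{\left(164,176 \right)} = \frac{4 \left(97 - 164\right)}{7} = \frac{4}{7} \left(-67\right) = - \frac{268}{7}$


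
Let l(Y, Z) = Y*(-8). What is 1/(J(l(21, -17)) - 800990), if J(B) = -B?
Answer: -1/800822 ≈ -1.2487e-6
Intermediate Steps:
l(Y, Z) = -8*Y
1/(J(l(21, -17)) - 800990) = 1/(-(-8)*21 - 800990) = 1/(-1*(-168) - 800990) = 1/(168 - 800990) = 1/(-800822) = -1/800822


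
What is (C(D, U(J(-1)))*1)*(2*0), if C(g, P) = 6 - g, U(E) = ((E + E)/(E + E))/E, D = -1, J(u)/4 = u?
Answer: 0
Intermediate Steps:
J(u) = 4*u
U(E) = 1/E (U(E) = ((2*E)/((2*E)))/E = ((2*E)*(1/(2*E)))/E = 1/E)
(C(D, U(J(-1)))*1)*(2*0) = ((6 - 1*(-1))*1)*(2*0) = ((6 + 1)*1)*0 = (7*1)*0 = 7*0 = 0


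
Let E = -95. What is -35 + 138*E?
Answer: -13145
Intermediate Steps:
-35 + 138*E = -35 + 138*(-95) = -35 - 13110 = -13145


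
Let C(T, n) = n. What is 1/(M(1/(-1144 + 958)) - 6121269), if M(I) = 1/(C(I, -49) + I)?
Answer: -9115/55795367121 ≈ -1.6336e-7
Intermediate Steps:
M(I) = 1/(-49 + I)
1/(M(1/(-1144 + 958)) - 6121269) = 1/(1/(-49 + 1/(-1144 + 958)) - 6121269) = 1/(1/(-49 + 1/(-186)) - 6121269) = 1/(1/(-49 - 1/186) - 6121269) = 1/(1/(-9115/186) - 6121269) = 1/(-186/9115 - 6121269) = 1/(-55795367121/9115) = -9115/55795367121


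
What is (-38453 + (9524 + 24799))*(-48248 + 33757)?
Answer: 59847830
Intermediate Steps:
(-38453 + (9524 + 24799))*(-48248 + 33757) = (-38453 + 34323)*(-14491) = -4130*(-14491) = 59847830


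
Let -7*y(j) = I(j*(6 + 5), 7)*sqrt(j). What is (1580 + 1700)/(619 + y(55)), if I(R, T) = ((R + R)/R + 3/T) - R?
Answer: -4874798320/58564259 + 677916960*sqrt(55)/58564259 ≈ 2.6086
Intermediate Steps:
I(R, T) = 2 - R + 3/T (I(R, T) = ((2*R)/R + 3/T) - R = (2 + 3/T) - R = 2 - R + 3/T)
y(j) = -sqrt(j)*(17/7 - 11*j)/7 (y(j) = -(2 - j*(6 + 5) + 3/7)*sqrt(j)/7 = -(2 - j*11 + 3*(1/7))*sqrt(j)/7 = -(2 - 11*j + 3/7)*sqrt(j)/7 = -(17/7 - 11*j)*sqrt(j)/7 = -sqrt(j)*(17/7 - 11*j)/7)
(1580 + 1700)/(619 + y(55)) = (1580 + 1700)/(619 + sqrt(55)*(-17 + 77*55)/49) = 3280/(619 + sqrt(55)*(-17 + 4235)/49) = 3280/(619 + (1/49)*sqrt(55)*4218) = 3280/(619 + 4218*sqrt(55)/49)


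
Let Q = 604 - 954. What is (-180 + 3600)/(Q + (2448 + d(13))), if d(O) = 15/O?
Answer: 44460/27289 ≈ 1.6292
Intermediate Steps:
Q = -350
(-180 + 3600)/(Q + (2448 + d(13))) = (-180 + 3600)/(-350 + (2448 + 15/13)) = 3420/(-350 + (2448 + 15*(1/13))) = 3420/(-350 + (2448 + 15/13)) = 3420/(-350 + 31839/13) = 3420/(27289/13) = 3420*(13/27289) = 44460/27289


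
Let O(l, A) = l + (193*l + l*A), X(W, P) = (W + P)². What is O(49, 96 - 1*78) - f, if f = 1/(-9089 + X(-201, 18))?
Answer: 253467199/24400 ≈ 10388.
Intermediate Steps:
X(W, P) = (P + W)²
O(l, A) = 194*l + A*l (O(l, A) = l + (193*l + A*l) = 194*l + A*l)
f = 1/24400 (f = 1/(-9089 + (18 - 201)²) = 1/(-9089 + (-183)²) = 1/(-9089 + 33489) = 1/24400 ≈ 4.0984e-5)
O(49, 96 - 1*78) - f = 49*(194 + (96 - 1*78)) - 1*1/24400 = 49*(194 + (96 - 78)) - 1/24400 = 49*(194 + 18) - 1/24400 = 49*212 - 1/24400 = 10388 - 1/24400 = 253467199/24400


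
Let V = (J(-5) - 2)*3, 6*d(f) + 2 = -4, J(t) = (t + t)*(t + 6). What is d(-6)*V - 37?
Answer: -1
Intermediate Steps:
J(t) = 2*t*(6 + t) (J(t) = (2*t)*(6 + t) = 2*t*(6 + t))
d(f) = -1 (d(f) = -⅓ + (⅙)*(-4) = -⅓ - ⅔ = -1)
V = -36 (V = (2*(-5)*(6 - 5) - 2)*3 = (2*(-5)*1 - 2)*3 = (-10 - 2)*3 = -12*3 = -36)
d(-6)*V - 37 = -1*(-36) - 37 = 36 - 37 = -1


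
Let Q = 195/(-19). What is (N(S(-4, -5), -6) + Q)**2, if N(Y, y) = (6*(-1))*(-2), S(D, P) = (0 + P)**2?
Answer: 1089/361 ≈ 3.0166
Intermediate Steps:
S(D, P) = P**2
N(Y, y) = 12 (N(Y, y) = -6*(-2) = 12)
Q = -195/19 (Q = 195*(-1/19) = -195/19 ≈ -10.263)
(N(S(-4, -5), -6) + Q)**2 = (12 - 195/19)**2 = (33/19)**2 = 1089/361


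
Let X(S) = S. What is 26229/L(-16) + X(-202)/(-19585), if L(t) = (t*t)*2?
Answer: 513798389/10027520 ≈ 51.239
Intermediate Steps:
L(t) = 2*t² (L(t) = t²*2 = 2*t²)
26229/L(-16) + X(-202)/(-19585) = 26229/((2*(-16)²)) - 202/(-19585) = 26229/((2*256)) - 202*(-1/19585) = 26229/512 + 202/19585 = 513798389/10027520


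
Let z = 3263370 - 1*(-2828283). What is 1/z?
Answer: 1/6091653 ≈ 1.6416e-7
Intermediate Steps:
z = 6091653 (z = 3263370 + 2828283 = 6091653)
1/z = 1/6091653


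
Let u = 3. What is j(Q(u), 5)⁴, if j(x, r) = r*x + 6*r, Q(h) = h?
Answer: 4100625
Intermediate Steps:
j(x, r) = 6*r + r*x
j(Q(u), 5)⁴ = (5*(6 + 3))⁴ = (5*9)⁴ = 45⁴ = 4100625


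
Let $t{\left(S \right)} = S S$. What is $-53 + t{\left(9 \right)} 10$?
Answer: $757$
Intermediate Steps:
$t{\left(S \right)} = S^{2}$
$-53 + t{\left(9 \right)} 10 = -53 + 9^{2} \cdot 10 = -53 + 81 \cdot 10 = -53 + 810 = 757$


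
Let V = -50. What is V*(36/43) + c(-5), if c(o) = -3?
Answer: -1929/43 ≈ -44.860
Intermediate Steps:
V*(36/43) + c(-5) = -1800/43 - 3 = -1929/43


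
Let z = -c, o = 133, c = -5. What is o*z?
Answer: 665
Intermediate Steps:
z = 5 (z = -1*(-5) = 5)
o*z = 133*5 = 665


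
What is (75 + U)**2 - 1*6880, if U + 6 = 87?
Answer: 17456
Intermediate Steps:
U = 81 (U = -6 + 87 = 81)
(75 + U)**2 - 1*6880 = (75 + 81)**2 - 1*6880 = 156**2 - 6880 = 24336 - 6880 = 17456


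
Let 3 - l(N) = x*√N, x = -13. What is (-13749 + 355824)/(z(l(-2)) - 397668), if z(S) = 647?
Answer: -342075/397021 ≈ -0.86160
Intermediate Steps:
l(N) = 3 + 13*√N (l(N) = 3 - (-13)*√N = 3 + 13*√N)
(-13749 + 355824)/(z(l(-2)) - 397668) = (-13749 + 355824)/(647 - 397668) = 342075/(-397021) = 342075*(-1/397021) = -342075/397021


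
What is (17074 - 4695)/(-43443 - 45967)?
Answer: -12379/89410 ≈ -0.13845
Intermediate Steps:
(17074 - 4695)/(-43443 - 45967) = 12379/(-89410) = 12379*(-1/89410) = -12379/89410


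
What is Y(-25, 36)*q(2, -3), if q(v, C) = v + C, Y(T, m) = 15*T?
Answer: 375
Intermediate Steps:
q(v, C) = C + v
Y(-25, 36)*q(2, -3) = (15*(-25))*(-3 + 2) = -375*(-1) = 375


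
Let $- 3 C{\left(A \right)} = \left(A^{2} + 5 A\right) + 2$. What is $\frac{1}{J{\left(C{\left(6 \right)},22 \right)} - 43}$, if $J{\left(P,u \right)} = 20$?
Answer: $- \frac{1}{23} \approx -0.043478$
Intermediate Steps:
$C{\left(A \right)} = - \frac{2}{3} - \frac{5 A}{3} - \frac{A^{2}}{3}$ ($C{\left(A \right)} = - \frac{\left(A^{2} + 5 A\right) + 2}{3} = - \frac{2 + A^{2} + 5 A}{3} = - \frac{2}{3} - \frac{5 A}{3} - \frac{A^{2}}{3}$)
$\frac{1}{J{\left(C{\left(6 \right)},22 \right)} - 43} = \frac{1}{20 - 43} = \frac{1}{-23} = - \frac{1}{23}$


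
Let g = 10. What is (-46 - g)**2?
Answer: 3136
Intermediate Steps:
(-46 - g)**2 = (-46 - 1*10)**2 = (-46 - 10)**2 = (-56)**2 = 3136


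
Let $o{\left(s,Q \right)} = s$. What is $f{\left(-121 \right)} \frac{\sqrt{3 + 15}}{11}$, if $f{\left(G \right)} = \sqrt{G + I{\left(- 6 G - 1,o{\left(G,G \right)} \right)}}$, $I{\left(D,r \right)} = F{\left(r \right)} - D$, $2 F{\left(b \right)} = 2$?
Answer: $\frac{39 i \sqrt{10}}{11} \approx 11.212 i$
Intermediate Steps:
$F{\left(b \right)} = 1$ ($F{\left(b \right)} = \frac{1}{2} \cdot 2 = 1$)
$I{\left(D,r \right)} = 1 - D$
$f{\left(G \right)} = \sqrt{2 + 7 G}$ ($f{\left(G \right)} = \sqrt{G - \left(-2 - 6 G\right)} = \sqrt{G + \left(1 + \left(1 + 6 G\right)\right)} = \sqrt{G + \left(2 + 6 G\right)} = \sqrt{2 + 7 G}$)
$f{\left(-121 \right)} \frac{\sqrt{3 + 15}}{11} = \sqrt{2 + 7 \left(-121\right)} \frac{\sqrt{3 + 15}}{11} = \sqrt{2 - 847} \sqrt{18} \cdot \frac{1}{11} = \sqrt{-845} \cdot 3 \sqrt{2} \cdot \frac{1}{11} = 13 i \sqrt{5} \frac{3 \sqrt{2}}{11} = \frac{39 i \sqrt{10}}{11}$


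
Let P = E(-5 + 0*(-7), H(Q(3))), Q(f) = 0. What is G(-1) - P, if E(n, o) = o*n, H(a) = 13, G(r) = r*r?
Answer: 66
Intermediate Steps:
G(r) = r²
E(n, o) = n*o
P = -65 (P = (-5 + 0*(-7))*13 = (-5 + 0)*13 = -5*13 = -65)
G(-1) - P = (-1)² - 1*(-65) = 1 + 65 = 66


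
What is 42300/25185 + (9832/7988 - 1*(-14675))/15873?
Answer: 12599844857/4838325609 ≈ 2.6042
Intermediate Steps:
42300/25185 + (9832/7988 - 1*(-14675))/15873 = 42300*(1/25185) + (9832*(1/7988) + 14675)*(1/15873) = 2820/1679 + (2458/1997 + 14675)*(1/15873) = 2820/1679 + (29308433/1997)*(1/15873) = 2820/1679 + 2664403/2881671 = 12599844857/4838325609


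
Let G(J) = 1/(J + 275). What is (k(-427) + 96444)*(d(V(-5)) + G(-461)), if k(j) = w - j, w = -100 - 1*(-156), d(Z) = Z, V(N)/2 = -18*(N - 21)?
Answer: 5624835355/62 ≈ 9.0723e+7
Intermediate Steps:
V(N) = 756 - 36*N (V(N) = 2*(-18*(N - 21)) = 2*(-18*(-21 + N)) = 2*(378 - 18*N) = 756 - 36*N)
G(J) = 1/(275 + J)
w = 56 (w = -100 + 156 = 56)
k(j) = 56 - j
(k(-427) + 96444)*(d(V(-5)) + G(-461)) = ((56 - 1*(-427)) + 96444)*((756 - 36*(-5)) + 1/(275 - 461)) = ((56 + 427) + 96444)*((756 + 180) + 1/(-186)) = (483 + 96444)*(936 - 1/186) = 96927*(174095/186) = 5624835355/62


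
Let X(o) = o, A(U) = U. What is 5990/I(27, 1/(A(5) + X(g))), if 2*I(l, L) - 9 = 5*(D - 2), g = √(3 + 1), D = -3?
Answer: -2995/4 ≈ -748.75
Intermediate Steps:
g = 2 (g = √4 = 2)
I(l, L) = -8 (I(l, L) = 9/2 + (5*(-3 - 2))/2 = 9/2 + (5*(-5))/2 = 9/2 + (½)*(-25) = 9/2 - 25/2 = -8)
5990/I(27, 1/(A(5) + X(g))) = 5990/(-8) = 5990*(-⅛) = -2995/4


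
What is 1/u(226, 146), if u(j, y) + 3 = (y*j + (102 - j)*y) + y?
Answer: 1/15035 ≈ 6.6511e-5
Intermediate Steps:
u(j, y) = -3 + y + j*y + y*(102 - j) (u(j, y) = -3 + ((y*j + (102 - j)*y) + y) = -3 + ((j*y + y*(102 - j)) + y) = -3 + (y + j*y + y*(102 - j)) = -3 + y + j*y + y*(102 - j))
1/u(226, 146) = 1/(-3 + 103*146) = 1/(-3 + 15038) = 1/15035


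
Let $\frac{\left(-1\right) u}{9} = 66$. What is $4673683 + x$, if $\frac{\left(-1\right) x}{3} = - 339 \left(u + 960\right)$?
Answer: $5045905$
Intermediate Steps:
$u = -594$ ($u = \left(-9\right) 66 = -594$)
$x = 372222$ ($x = - 3 \left(- 339 \left(-594 + 960\right)\right) = - 3 \left(\left(-339\right) 366\right) = \left(-3\right) \left(-124074\right) = 372222$)
$4673683 + x = 4673683 + 372222 = 5045905$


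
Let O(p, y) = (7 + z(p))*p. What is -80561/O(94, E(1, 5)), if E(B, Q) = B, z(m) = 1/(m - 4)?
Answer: -3625245/29657 ≈ -122.24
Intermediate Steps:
z(m) = 1/(-4 + m)
O(p, y) = p*(7 + 1/(-4 + p)) (O(p, y) = (7 + 1/(-4 + p))*p = p*(7 + 1/(-4 + p)))
-80561/O(94, E(1, 5)) = -80561*(-4 + 94)/(94*(-27 + 7*94)) = -80561*45/(47*(-27 + 658)) = -80561/(94*(1/90)*631) = -80561/29657/45 = -80561*45/29657 = -3625245/29657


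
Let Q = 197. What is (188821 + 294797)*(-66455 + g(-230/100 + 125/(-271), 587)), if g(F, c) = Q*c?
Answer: 23786267712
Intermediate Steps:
g(F, c) = 197*c
(188821 + 294797)*(-66455 + g(-230/100 + 125/(-271), 587)) = (188821 + 294797)*(-66455 + 197*587) = 483618*(-66455 + 115639) = 483618*49184 = 23786267712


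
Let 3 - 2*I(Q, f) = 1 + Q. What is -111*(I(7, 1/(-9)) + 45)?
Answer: -9435/2 ≈ -4717.5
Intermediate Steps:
I(Q, f) = 1 - Q/2 (I(Q, f) = 3/2 - (1 + Q)/2 = 3/2 + (-½ - Q/2) = 1 - Q/2)
-111*(I(7, 1/(-9)) + 45) = -111*((1 - ½*7) + 45) = -111*((1 - 7/2) + 45) = -111*(-5/2 + 45) = -111*85/2 = -9435/2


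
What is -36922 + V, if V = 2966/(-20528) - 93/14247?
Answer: -1799723581543/48743736 ≈ -36922.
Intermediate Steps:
V = -7360951/48743736 (V = 2966*(-1/20528) - 93*1/14247 = -1483/10264 - 31/4749 = -7360951/48743736 ≈ -0.15101)
-36922 + V = -36922 - 7360951/48743736 = -1799723581543/48743736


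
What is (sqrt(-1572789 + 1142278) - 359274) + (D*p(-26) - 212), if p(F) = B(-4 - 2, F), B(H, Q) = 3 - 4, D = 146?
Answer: -359632 + I*sqrt(430511) ≈ -3.5963e+5 + 656.13*I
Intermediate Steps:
B(H, Q) = -1
p(F) = -1
(sqrt(-1572789 + 1142278) - 359274) + (D*p(-26) - 212) = (sqrt(-1572789 + 1142278) - 359274) + (146*(-1) - 212) = (sqrt(-430511) - 359274) + (-146 - 212) = (I*sqrt(430511) - 359274) - 358 = (-359274 + I*sqrt(430511)) - 358 = -359632 + I*sqrt(430511)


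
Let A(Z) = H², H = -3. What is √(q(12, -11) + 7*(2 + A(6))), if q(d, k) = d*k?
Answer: I*√55 ≈ 7.4162*I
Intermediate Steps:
A(Z) = 9 (A(Z) = (-3)² = 9)
√(q(12, -11) + 7*(2 + A(6))) = √(12*(-11) + 7*(2 + 9)) = √(-132 + 7*11) = √(-132 + 77) = √(-55) = I*√55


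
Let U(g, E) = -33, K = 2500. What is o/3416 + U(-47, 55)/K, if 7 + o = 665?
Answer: 13681/76250 ≈ 0.17942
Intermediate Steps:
o = 658 (o = -7 + 665 = 658)
o/3416 + U(-47, 55)/K = 658/3416 - 33/2500 = 658*(1/3416) - 33*1/2500 = 47/244 - 33/2500 = 13681/76250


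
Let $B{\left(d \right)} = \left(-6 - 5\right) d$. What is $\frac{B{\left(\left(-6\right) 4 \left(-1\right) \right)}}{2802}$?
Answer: $- \frac{44}{467} \approx -0.094218$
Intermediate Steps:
$B{\left(d \right)} = - 11 d$
$\frac{B{\left(\left(-6\right) 4 \left(-1\right) \right)}}{2802} = \frac{\left(-11\right) \left(-6\right) 4 \left(-1\right)}{2802} = - 11 \left(\left(-24\right) \left(-1\right)\right) \frac{1}{2802} = \left(-11\right) 24 \cdot \frac{1}{2802} = \left(-264\right) \frac{1}{2802} = - \frac{44}{467}$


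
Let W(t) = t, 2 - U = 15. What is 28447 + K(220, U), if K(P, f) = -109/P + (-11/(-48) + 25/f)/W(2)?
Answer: 1952509937/68640 ≈ 28446.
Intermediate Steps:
U = -13 (U = 2 - 1*15 = 2 - 15 = -13)
K(P, f) = 11/96 - 109/P + 25/(2*f) (K(P, f) = -109/P + (-11/(-48) + 25/f)/2 = -109/P + (-11*(-1/48) + 25/f)*(1/2) = -109/P + (11/48 + 25/f)*(1/2) = -109/P + (11/96 + 25/(2*f)) = 11/96 - 109/P + 25/(2*f))
28447 + K(220, U) = 28447 + (11/96 - 109/220 + (25/2)/(-13)) = 28447 + (11/96 - 109*1/220 + (25/2)*(-1/13)) = 28447 + (11/96 - 109/220 - 25/26) = 28447 - 92143/68640 = 1952509937/68640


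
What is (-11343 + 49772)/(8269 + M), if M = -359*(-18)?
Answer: 38429/14731 ≈ 2.6087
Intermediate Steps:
M = 6462
(-11343 + 49772)/(8269 + M) = (-11343 + 49772)/(8269 + 6462) = 38429/14731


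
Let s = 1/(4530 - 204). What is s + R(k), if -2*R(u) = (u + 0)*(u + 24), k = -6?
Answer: 233605/4326 ≈ 54.000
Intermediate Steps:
R(u) = -u*(24 + u)/2 (R(u) = -(u + 0)*(u + 24)/2 = -u*(24 + u)/2)
s = 1/4326 ≈ 0.00023116
s + R(k) = 1/4326 - ½*(-6)*(24 - 6) = 1/4326 - ½*(-6)*18 = 1/4326 + 54 = 233605/4326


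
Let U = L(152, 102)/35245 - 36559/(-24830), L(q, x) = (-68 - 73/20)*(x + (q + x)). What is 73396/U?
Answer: 64231287356600/655173213 ≈ 98037.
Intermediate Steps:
L(q, x) = -1433*x/10 - 1433*q/20 (L(q, x) = (-68 - 73*1/20)*(q + 2*x) = (-68 - 73/20)*(q + 2*x) = -1433*(q + 2*x)/20 = -1433*x/10 - 1433*q/20)
U = 655173213/875133350 (U = (-1433/10*102 - 1433/20*152)/35245 - 36559/(-24830) = (-73083/5 - 54454/5)*(1/35245) - 36559*(-1/24830) = -127537/5*1/35245 + 36559/24830 = -127537/176225 + 36559/24830 = 655173213/875133350 ≈ 0.74866)
73396/U = 73396/(655173213/875133350) = 73396*(875133350/655173213) = 64231287356600/655173213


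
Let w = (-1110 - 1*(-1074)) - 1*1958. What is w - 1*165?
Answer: -2159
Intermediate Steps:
w = -1994 (w = (-1110 + 1074) - 1958 = -36 - 1958 = -1994)
w - 1*165 = -1994 - 1*165 = -1994 - 165 = -2159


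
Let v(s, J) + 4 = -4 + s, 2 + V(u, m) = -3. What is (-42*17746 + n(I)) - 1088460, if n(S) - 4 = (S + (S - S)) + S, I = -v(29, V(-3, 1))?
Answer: -1833830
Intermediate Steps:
V(u, m) = -5 (V(u, m) = -2 - 3 = -5)
v(s, J) = -8 + s (v(s, J) = -4 + (-4 + s) = -8 + s)
I = -21 (I = -(-8 + 29) = -1*21 = -21)
n(S) = 4 + 2*S (n(S) = 4 + ((S + (S - S)) + S) = 4 + ((S + 0) + S) = 4 + (S + S) = 4 + 2*S)
(-42*17746 + n(I)) - 1088460 = (-42*17746 + (4 + 2*(-21))) - 1088460 = (-745332 + (4 - 42)) - 1088460 = (-745332 - 38) - 1088460 = -745370 - 1088460 = -1833830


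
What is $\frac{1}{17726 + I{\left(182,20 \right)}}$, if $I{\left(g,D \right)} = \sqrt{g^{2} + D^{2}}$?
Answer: $\frac{8863}{157088776} - \frac{17 \sqrt{29}}{157088776} \approx 5.5838 \cdot 10^{-5}$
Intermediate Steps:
$I{\left(g,D \right)} = \sqrt{D^{2} + g^{2}}$
$\frac{1}{17726 + I{\left(182,20 \right)}} = \frac{1}{17726 + \sqrt{20^{2} + 182^{2}}} = \frac{1}{17726 + \sqrt{400 + 33124}} = \frac{1}{17726 + \sqrt{33524}} = \frac{1}{17726 + 34 \sqrt{29}}$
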